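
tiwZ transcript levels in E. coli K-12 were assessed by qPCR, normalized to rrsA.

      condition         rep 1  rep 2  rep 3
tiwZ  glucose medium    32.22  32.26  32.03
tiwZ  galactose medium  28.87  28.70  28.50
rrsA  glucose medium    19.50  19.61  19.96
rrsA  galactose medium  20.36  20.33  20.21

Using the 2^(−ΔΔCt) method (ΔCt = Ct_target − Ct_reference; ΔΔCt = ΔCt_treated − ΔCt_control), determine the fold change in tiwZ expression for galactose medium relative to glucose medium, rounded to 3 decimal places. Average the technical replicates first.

17.030

Mean Ct: tiwZ glucose medium 32.170; tiwZ galactose medium 28.690; rrsA glucose medium 19.690; rrsA galactose medium 20.300
ΔCt(glucose medium) = 32.170 − 19.690 = 12.480
ΔCt(galactose medium) = 28.690 − 20.300 = 8.390
ΔΔCt = 8.390 − 12.480 = -4.090
Fold change = 2^(−(-4.090)) = 2^4.090 = 17.0299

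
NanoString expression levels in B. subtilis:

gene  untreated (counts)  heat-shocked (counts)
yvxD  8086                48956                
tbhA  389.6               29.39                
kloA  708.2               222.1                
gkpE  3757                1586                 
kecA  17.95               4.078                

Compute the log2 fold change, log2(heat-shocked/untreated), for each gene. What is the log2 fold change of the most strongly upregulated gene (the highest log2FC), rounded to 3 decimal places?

2.598

log2(48956/8086) = 2.598  (yvxD)
log2(29.39/389.6) = -3.729  (tbhA)
log2(222.1/708.2) = -1.673  (kloA)
log2(1586/3757) = -1.244  (gkpE)
log2(4.078/17.95) = -2.138  (kecA)
yvxD is most strongly upregulated.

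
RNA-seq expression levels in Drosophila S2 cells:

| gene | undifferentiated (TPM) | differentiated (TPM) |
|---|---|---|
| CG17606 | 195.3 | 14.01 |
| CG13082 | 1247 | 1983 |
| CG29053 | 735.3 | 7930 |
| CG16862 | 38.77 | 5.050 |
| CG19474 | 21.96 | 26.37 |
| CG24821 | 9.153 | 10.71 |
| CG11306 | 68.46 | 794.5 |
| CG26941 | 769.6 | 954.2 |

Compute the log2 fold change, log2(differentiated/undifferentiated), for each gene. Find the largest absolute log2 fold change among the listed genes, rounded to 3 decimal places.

log2(14.01/195.3) = -3.801  (CG17606)
log2(1983/1247) = 0.669  (CG13082)
log2(7930/735.3) = 3.431  (CG29053)
log2(5.050/38.77) = -2.941  (CG16862)
log2(26.37/21.96) = 0.264  (CG19474)
log2(10.71/9.153) = 0.227  (CG24821)
log2(794.5/68.46) = 3.537  (CG11306)
log2(954.2/769.6) = 0.310  (CG26941)
The largest magnitude belongs to CG17606.

3.801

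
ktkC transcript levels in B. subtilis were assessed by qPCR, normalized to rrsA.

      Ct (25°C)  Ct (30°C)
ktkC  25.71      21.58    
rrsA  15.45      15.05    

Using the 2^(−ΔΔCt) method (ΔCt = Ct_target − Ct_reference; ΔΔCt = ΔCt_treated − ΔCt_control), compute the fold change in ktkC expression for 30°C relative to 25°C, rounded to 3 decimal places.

ΔCt(25°C) = 25.710 − 15.450 = 10.260
ΔCt(30°C) = 21.580 − 15.050 = 6.530
ΔΔCt = 6.530 − 10.260 = -3.730
Fold change = 2^(−(-3.730)) = 2^3.730 = 13.2691

13.269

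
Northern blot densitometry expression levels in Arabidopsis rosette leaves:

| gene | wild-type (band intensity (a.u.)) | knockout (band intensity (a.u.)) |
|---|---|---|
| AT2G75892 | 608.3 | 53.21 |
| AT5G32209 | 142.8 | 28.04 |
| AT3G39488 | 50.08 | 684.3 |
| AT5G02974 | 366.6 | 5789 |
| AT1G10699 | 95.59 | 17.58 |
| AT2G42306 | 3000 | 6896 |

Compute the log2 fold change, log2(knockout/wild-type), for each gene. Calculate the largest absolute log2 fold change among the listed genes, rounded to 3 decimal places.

log2(53.21/608.3) = -3.515  (AT2G75892)
log2(28.04/142.8) = -2.348  (AT5G32209)
log2(684.3/50.08) = 3.772  (AT3G39488)
log2(5789/366.6) = 3.981  (AT5G02974)
log2(17.58/95.59) = -2.443  (AT1G10699)
log2(6896/3000) = 1.201  (AT2G42306)
The largest magnitude belongs to AT5G02974.

3.981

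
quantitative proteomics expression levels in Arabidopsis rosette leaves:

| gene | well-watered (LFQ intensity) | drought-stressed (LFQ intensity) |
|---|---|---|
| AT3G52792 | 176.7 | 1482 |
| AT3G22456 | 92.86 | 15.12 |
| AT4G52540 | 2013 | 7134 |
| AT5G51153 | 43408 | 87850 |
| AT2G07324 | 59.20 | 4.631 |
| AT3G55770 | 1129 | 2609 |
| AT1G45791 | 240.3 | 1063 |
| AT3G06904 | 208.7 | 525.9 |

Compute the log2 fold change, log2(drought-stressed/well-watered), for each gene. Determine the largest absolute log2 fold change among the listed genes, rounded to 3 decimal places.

3.676

log2(1482/176.7) = 3.068  (AT3G52792)
log2(15.12/92.86) = -2.619  (AT3G22456)
log2(7134/2013) = 1.825  (AT4G52540)
log2(87850/43408) = 1.017  (AT5G51153)
log2(4.631/59.20) = -3.676  (AT2G07324)
log2(2609/1129) = 1.208  (AT3G55770)
log2(1063/240.3) = 2.145  (AT1G45791)
log2(525.9/208.7) = 1.333  (AT3G06904)
The largest magnitude belongs to AT2G07324.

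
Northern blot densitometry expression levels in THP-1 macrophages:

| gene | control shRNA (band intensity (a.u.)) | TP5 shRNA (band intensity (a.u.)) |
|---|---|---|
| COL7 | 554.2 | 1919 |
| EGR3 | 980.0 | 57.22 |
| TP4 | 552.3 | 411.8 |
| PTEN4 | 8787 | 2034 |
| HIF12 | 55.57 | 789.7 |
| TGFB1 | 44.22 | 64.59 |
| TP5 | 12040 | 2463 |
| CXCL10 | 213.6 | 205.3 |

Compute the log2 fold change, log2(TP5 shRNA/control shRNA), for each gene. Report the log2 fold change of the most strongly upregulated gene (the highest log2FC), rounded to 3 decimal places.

log2(1919/554.2) = 1.792  (COL7)
log2(57.22/980.0) = -4.098  (EGR3)
log2(411.8/552.3) = -0.424  (TP4)
log2(2034/8787) = -2.111  (PTEN4)
log2(789.7/55.57) = 3.829  (HIF12)
log2(64.59/44.22) = 0.547  (TGFB1)
log2(2463/12040) = -2.289  (TP5)
log2(205.3/213.6) = -0.057  (CXCL10)
HIF12 is most strongly upregulated.

3.829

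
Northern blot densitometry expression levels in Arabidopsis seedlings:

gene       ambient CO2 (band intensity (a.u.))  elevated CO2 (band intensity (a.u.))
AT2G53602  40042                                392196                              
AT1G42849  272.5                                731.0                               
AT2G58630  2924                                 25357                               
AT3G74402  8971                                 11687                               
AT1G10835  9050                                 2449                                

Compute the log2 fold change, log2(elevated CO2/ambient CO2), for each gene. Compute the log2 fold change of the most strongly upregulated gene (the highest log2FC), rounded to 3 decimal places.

3.292

log2(392196/40042) = 3.292  (AT2G53602)
log2(731.0/272.5) = 1.424  (AT1G42849)
log2(25357/2924) = 3.116  (AT2G58630)
log2(11687/8971) = 0.382  (AT3G74402)
log2(2449/9050) = -1.886  (AT1G10835)
AT2G53602 is most strongly upregulated.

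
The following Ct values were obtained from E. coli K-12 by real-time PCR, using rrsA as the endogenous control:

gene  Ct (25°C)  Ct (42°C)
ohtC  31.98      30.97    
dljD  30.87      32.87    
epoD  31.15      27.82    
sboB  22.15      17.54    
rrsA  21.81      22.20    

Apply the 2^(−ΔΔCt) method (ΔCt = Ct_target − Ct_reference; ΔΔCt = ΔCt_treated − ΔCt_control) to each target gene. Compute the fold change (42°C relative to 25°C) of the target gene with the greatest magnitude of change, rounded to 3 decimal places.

32.000

ohtC: ΔΔCt = (30.97−22.20) − (31.98−21.81) = 8.77 − 10.17 = -1.40; fold change = 2^1.40 = 2.639
dljD: ΔΔCt = (32.87−22.20) − (30.87−21.81) = 10.67 − 9.06 = 1.61; fold change = 2^-1.61 = 0.328
epoD: ΔΔCt = (27.82−22.20) − (31.15−21.81) = 5.62 − 9.34 = -3.72; fold change = 2^3.72 = 13.177
sboB: ΔΔCt = (17.54−22.20) − (22.15−21.81) = -4.66 − 0.34 = -5.00; fold change = 2^5.00 = 32.000
sboB has the largest |ΔΔCt| = 5.00.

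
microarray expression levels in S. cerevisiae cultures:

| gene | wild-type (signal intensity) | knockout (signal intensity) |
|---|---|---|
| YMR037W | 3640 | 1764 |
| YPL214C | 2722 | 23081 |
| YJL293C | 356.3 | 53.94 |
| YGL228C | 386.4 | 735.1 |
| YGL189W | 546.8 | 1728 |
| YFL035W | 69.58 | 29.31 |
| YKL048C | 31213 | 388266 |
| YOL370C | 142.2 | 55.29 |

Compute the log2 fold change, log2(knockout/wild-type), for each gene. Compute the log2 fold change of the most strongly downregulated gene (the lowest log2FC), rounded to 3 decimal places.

-2.724

log2(1764/3640) = -1.045  (YMR037W)
log2(23081/2722) = 3.084  (YPL214C)
log2(53.94/356.3) = -2.724  (YJL293C)
log2(735.1/386.4) = 0.928  (YGL228C)
log2(1728/546.8) = 1.660  (YGL189W)
log2(29.31/69.58) = -1.247  (YFL035W)
log2(388266/31213) = 3.637  (YKL048C)
log2(55.29/142.2) = -1.363  (YOL370C)
YJL293C is most strongly downregulated.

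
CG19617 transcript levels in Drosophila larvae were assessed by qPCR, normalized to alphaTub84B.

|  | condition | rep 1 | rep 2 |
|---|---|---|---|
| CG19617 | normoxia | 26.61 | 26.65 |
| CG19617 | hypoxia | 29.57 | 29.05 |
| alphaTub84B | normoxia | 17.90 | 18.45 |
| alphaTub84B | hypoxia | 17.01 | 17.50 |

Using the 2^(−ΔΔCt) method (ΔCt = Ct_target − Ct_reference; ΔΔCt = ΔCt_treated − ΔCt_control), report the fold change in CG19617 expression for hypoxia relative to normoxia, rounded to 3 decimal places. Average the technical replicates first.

Mean Ct: CG19617 normoxia 26.630; CG19617 hypoxia 29.310; alphaTub84B normoxia 18.175; alphaTub84B hypoxia 17.255
ΔCt(normoxia) = 26.630 − 18.175 = 8.455
ΔCt(hypoxia) = 29.310 − 17.255 = 12.055
ΔΔCt = 12.055 − 8.455 = 3.600
Fold change = 2^(−3.600) = 0.0825

0.082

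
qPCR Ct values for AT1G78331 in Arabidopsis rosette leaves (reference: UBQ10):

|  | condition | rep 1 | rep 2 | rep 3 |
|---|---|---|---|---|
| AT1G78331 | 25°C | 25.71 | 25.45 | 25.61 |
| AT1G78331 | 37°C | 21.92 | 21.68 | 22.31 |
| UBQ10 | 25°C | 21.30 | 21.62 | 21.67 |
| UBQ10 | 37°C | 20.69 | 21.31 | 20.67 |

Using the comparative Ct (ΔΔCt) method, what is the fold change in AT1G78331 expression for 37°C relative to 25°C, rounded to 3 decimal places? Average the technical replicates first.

Mean Ct: AT1G78331 25°C 25.590; AT1G78331 37°C 21.970; UBQ10 25°C 21.530; UBQ10 37°C 20.890
ΔCt(25°C) = 25.590 − 21.530 = 4.060
ΔCt(37°C) = 21.970 − 20.890 = 1.080
ΔΔCt = 1.080 − 4.060 = -2.980
Fold change = 2^(−(-2.980)) = 2^2.980 = 7.8899

7.890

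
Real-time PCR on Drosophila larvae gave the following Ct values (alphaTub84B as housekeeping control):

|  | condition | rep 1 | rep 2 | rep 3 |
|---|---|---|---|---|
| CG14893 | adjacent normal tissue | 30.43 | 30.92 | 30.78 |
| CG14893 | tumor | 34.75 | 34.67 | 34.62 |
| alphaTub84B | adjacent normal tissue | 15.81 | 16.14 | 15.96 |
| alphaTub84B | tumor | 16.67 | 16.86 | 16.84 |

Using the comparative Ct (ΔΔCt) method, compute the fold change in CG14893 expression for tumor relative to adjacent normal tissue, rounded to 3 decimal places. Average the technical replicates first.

0.113

Mean Ct: CG14893 adjacent normal tissue 30.710; CG14893 tumor 34.680; alphaTub84B adjacent normal tissue 15.970; alphaTub84B tumor 16.790
ΔCt(adjacent normal tissue) = 30.710 − 15.970 = 14.740
ΔCt(tumor) = 34.680 − 16.790 = 17.890
ΔΔCt = 17.890 − 14.740 = 3.150
Fold change = 2^(−3.150) = 0.1127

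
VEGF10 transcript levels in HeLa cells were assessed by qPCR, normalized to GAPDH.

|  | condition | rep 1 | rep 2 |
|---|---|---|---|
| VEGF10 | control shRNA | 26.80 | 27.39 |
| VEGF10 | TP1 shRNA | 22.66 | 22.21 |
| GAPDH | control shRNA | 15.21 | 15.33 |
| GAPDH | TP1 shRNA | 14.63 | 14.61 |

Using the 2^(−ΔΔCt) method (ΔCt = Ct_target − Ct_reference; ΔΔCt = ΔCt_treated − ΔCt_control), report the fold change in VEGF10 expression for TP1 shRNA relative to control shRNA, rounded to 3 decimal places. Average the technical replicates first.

Mean Ct: VEGF10 control shRNA 27.095; VEGF10 TP1 shRNA 22.435; GAPDH control shRNA 15.270; GAPDH TP1 shRNA 14.620
ΔCt(control shRNA) = 27.095 − 15.270 = 11.825
ΔCt(TP1 shRNA) = 22.435 − 14.620 = 7.815
ΔΔCt = 7.815 − 11.825 = -4.010
Fold change = 2^(−(-4.010)) = 2^4.010 = 16.1113

16.111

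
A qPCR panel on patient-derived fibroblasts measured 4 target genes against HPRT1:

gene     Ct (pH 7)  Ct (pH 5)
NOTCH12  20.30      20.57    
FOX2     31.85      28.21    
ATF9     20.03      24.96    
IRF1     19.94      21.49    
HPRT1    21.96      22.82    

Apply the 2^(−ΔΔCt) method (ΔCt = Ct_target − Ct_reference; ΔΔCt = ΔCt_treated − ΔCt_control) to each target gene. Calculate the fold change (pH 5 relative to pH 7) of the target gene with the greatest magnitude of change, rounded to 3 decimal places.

NOTCH12: ΔΔCt = (20.57−22.82) − (20.30−21.96) = -2.25 − (-1.66) = -0.59; fold change = 2^0.59 = 1.505
FOX2: ΔΔCt = (28.21−22.82) − (31.85−21.96) = 5.39 − 9.89 = -4.50; fold change = 2^4.50 = 22.627
ATF9: ΔΔCt = (24.96−22.82) − (20.03−21.96) = 2.14 − (-1.93) = 4.07; fold change = 2^-4.07 = 0.060
IRF1: ΔΔCt = (21.49−22.82) − (19.94−21.96) = -1.33 − (-2.02) = 0.69; fold change = 2^-0.69 = 0.620
FOX2 has the largest |ΔΔCt| = 4.50.

22.627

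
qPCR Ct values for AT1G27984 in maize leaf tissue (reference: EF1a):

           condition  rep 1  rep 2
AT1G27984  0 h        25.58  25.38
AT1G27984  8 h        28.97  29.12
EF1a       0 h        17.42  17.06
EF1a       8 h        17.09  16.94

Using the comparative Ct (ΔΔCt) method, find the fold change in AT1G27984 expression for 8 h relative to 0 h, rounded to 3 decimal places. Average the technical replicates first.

Mean Ct: AT1G27984 0 h 25.480; AT1G27984 8 h 29.045; EF1a 0 h 17.240; EF1a 8 h 17.015
ΔCt(0 h) = 25.480 − 17.240 = 8.240
ΔCt(8 h) = 29.045 − 17.015 = 12.030
ΔΔCt = 12.030 − 8.240 = 3.790
Fold change = 2^(−3.790) = 0.0723

0.072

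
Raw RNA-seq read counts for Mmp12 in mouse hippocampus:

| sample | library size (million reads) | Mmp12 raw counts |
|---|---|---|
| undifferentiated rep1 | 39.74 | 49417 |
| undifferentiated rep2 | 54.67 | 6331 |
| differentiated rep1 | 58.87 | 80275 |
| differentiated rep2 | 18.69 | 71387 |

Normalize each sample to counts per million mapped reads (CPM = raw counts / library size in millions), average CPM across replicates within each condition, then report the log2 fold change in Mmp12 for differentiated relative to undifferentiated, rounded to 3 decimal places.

1.931

CPM(undifferentiated rep1) = 49417 / 39.74 = 1243.5078
CPM(undifferentiated rep2) = 6331 / 54.67 = 115.8039
CPM(differentiated rep1) = 80275 / 58.87 = 1363.5978
CPM(differentiated rep2) = 71387 / 18.69 = 3819.5292
mean CPM(undifferentiated) = 679.6559; mean CPM(differentiated) = 2591.5635
Fold change = 2591.5635 / 679.6559 = 3.81305
log2(3.81305) = 1.9309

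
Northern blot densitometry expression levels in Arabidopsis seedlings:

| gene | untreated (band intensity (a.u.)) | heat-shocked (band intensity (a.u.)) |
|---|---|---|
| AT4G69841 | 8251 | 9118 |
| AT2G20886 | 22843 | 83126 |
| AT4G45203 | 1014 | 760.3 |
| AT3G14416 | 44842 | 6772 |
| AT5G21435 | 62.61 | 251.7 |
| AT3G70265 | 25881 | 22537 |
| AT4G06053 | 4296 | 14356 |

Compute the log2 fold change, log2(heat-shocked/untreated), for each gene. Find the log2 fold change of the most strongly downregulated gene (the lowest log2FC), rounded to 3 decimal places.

log2(9118/8251) = 0.144  (AT4G69841)
log2(83126/22843) = 1.864  (AT2G20886)
log2(760.3/1014) = -0.415  (AT4G45203)
log2(6772/44842) = -2.727  (AT3G14416)
log2(251.7/62.61) = 2.007  (AT5G21435)
log2(22537/25881) = -0.200  (AT3G70265)
log2(14356/4296) = 1.741  (AT4G06053)
AT3G14416 is most strongly downregulated.

-2.727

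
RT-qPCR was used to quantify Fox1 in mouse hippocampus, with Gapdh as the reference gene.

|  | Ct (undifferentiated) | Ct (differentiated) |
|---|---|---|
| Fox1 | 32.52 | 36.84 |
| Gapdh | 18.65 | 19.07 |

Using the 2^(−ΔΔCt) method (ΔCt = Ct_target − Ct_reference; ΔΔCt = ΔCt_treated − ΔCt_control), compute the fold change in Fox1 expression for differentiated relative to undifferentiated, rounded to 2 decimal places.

0.07

ΔCt(undifferentiated) = 32.520 − 18.650 = 13.870
ΔCt(differentiated) = 36.840 − 19.070 = 17.770
ΔΔCt = 17.770 − 13.870 = 3.900
Fold change = 2^(−3.900) = 0.067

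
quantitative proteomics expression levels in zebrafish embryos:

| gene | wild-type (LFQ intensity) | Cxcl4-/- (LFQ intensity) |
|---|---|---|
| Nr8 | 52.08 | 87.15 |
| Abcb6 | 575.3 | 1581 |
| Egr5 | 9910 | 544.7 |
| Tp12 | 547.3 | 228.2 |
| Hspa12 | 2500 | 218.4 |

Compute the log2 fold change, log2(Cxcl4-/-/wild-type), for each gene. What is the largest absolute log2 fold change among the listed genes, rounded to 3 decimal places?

4.185

log2(87.15/52.08) = 0.743  (Nr8)
log2(1581/575.3) = 1.458  (Abcb6)
log2(544.7/9910) = -4.185  (Egr5)
log2(228.2/547.3) = -1.262  (Tp12)
log2(218.4/2500) = -3.517  (Hspa12)
The largest magnitude belongs to Egr5.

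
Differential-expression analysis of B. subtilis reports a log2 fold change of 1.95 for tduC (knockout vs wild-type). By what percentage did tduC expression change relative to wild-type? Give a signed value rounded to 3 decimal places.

286.375%

Fold change = 2^(1.95) = 3.8637
Percent change = (FC − 1) × 100% = (3.8637 − 1) × 100 = 286.375%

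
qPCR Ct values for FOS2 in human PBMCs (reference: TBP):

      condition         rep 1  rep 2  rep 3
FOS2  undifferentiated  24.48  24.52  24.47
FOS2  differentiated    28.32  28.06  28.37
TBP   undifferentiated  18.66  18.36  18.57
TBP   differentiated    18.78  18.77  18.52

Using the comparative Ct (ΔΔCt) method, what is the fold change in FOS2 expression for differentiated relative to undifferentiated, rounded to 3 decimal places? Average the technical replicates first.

Mean Ct: FOS2 undifferentiated 24.490; FOS2 differentiated 28.250; TBP undifferentiated 18.530; TBP differentiated 18.690
ΔCt(undifferentiated) = 24.490 − 18.530 = 5.960
ΔCt(differentiated) = 28.250 − 18.690 = 9.560
ΔΔCt = 9.560 − 5.960 = 3.600
Fold change = 2^(−3.600) = 0.0825

0.082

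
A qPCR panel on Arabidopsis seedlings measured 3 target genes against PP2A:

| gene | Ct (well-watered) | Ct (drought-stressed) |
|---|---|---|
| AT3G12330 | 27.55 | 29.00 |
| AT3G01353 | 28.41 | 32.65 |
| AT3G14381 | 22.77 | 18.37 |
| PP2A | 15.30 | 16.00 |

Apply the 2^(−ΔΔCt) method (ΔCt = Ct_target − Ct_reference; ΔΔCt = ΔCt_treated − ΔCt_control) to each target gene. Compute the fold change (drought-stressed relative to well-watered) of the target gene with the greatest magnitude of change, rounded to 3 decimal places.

AT3G12330: ΔΔCt = (29.00−16.00) − (27.55−15.30) = 13.00 − 12.25 = 0.75; fold change = 2^-0.75 = 0.595
AT3G01353: ΔΔCt = (32.65−16.00) − (28.41−15.30) = 16.65 − 13.11 = 3.54; fold change = 2^-3.54 = 0.086
AT3G14381: ΔΔCt = (18.37−16.00) − (22.77−15.30) = 2.37 − 7.47 = -5.10; fold change = 2^5.10 = 34.297
AT3G14381 has the largest |ΔΔCt| = 5.10.

34.297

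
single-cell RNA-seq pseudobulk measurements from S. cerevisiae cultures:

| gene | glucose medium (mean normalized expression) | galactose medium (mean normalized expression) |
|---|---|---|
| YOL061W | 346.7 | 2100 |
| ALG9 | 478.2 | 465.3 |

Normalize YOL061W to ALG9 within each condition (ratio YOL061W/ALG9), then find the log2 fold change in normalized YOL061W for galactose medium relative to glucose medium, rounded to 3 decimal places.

2.638

YOL061W/ALG9 (glucose medium) = 346.7 / 478.2 = 0.72501
YOL061W/ALG9 (galactose medium) = 2100 / 465.3 = 4.5132
Fold change = 4.5132 / 0.72501 = 6.2250
log2(6.2250) = 2.6381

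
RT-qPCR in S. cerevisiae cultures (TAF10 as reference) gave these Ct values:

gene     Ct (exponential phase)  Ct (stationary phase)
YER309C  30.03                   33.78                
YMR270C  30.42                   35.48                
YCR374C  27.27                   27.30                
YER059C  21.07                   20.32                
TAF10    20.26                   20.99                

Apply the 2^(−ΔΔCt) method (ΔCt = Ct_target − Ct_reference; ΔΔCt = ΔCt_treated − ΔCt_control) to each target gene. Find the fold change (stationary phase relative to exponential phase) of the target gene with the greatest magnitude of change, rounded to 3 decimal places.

0.050

YER309C: ΔΔCt = (33.78−20.99) − (30.03−20.26) = 12.79 − 9.77 = 3.02; fold change = 2^-3.02 = 0.123
YMR270C: ΔΔCt = (35.48−20.99) − (30.42−20.26) = 14.49 − 10.16 = 4.33; fold change = 2^-4.33 = 0.050
YCR374C: ΔΔCt = (27.30−20.99) − (27.27−20.26) = 6.31 − 7.01 = -0.70; fold change = 2^0.70 = 1.625
YER059C: ΔΔCt = (20.32−20.99) − (21.07−20.26) = -0.67 − 0.81 = -1.48; fold change = 2^1.48 = 2.789
YMR270C has the largest |ΔΔCt| = 4.33.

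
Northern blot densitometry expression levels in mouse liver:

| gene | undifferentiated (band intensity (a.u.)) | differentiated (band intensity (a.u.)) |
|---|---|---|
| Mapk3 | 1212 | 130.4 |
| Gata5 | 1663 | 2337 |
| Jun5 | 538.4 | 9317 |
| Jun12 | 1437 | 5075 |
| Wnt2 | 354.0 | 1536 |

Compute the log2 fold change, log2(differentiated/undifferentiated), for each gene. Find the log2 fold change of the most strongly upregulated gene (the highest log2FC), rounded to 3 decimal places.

4.113

log2(130.4/1212) = -3.216  (Mapk3)
log2(2337/1663) = 0.491  (Gata5)
log2(9317/538.4) = 4.113  (Jun5)
log2(5075/1437) = 1.820  (Jun12)
log2(1536/354.0) = 2.117  (Wnt2)
Jun5 is most strongly upregulated.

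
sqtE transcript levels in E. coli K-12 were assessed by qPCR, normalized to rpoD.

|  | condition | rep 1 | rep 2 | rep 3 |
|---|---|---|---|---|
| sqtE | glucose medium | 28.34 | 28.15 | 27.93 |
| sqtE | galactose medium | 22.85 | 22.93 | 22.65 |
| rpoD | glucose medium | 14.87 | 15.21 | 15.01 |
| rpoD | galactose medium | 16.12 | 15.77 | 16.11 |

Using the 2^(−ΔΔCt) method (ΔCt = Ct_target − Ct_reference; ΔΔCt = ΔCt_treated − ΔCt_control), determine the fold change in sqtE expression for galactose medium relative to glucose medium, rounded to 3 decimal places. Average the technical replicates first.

78.793

Mean Ct: sqtE glucose medium 28.140; sqtE galactose medium 22.810; rpoD glucose medium 15.030; rpoD galactose medium 16.000
ΔCt(glucose medium) = 28.140 − 15.030 = 13.110
ΔCt(galactose medium) = 22.810 − 16.000 = 6.810
ΔΔCt = 6.810 − 13.110 = -6.300
Fold change = 2^(−(-6.300)) = 2^6.300 = 78.7932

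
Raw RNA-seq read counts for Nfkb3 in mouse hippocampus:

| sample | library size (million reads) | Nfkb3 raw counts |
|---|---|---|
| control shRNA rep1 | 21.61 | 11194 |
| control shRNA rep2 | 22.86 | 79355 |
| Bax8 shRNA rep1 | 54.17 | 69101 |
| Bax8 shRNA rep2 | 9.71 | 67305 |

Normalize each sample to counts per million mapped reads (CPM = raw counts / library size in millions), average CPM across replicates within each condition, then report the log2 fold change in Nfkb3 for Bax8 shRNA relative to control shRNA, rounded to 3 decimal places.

1.041

CPM(control shRNA rep1) = 11194 / 21.61 = 518.0009
CPM(control shRNA rep2) = 79355 / 22.86 = 3471.3473
CPM(Bax8 shRNA rep1) = 69101 / 54.17 = 1275.6323
CPM(Bax8 shRNA rep2) = 67305 / 9.71 = 6931.5139
mean CPM(control shRNA) = 1994.6741; mean CPM(Bax8 shRNA) = 4103.5731
Fold change = 4103.5731 / 1994.6741 = 2.05726
log2(2.05726) = 1.0407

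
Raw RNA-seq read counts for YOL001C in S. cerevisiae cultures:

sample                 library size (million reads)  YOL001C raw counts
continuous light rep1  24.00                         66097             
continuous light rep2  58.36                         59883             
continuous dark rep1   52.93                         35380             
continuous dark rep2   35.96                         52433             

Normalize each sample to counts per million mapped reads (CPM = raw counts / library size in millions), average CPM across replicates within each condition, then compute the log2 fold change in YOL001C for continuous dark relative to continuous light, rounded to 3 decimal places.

-0.830

CPM(continuous light rep1) = 66097 / 24.00 = 2754.0417
CPM(continuous light rep2) = 59883 / 58.36 = 1026.0966
CPM(continuous dark rep1) = 35380 / 52.93 = 668.4300
CPM(continuous dark rep2) = 52433 / 35.96 = 1458.0923
mean CPM(continuous light) = 1890.0692; mean CPM(continuous dark) = 1063.2612
Fold change = 1063.2612 / 1890.0692 = 0.56255
log2(0.56255) = -0.8299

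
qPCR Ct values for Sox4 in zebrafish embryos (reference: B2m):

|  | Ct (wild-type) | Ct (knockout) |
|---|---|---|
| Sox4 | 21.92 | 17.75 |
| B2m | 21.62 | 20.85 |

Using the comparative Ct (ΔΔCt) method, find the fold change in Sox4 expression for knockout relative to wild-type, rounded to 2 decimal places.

10.56

ΔCt(wild-type) = 21.920 − 21.620 = 0.300
ΔCt(knockout) = 17.750 − 20.850 = -3.100
ΔΔCt = -3.100 − 0.300 = -3.400
Fold change = 2^(−(-3.400)) = 2^3.400 = 10.556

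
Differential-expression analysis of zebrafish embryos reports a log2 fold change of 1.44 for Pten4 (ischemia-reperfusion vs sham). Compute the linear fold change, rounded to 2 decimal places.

2.71

Fold change = 2^(1.44) = 2.713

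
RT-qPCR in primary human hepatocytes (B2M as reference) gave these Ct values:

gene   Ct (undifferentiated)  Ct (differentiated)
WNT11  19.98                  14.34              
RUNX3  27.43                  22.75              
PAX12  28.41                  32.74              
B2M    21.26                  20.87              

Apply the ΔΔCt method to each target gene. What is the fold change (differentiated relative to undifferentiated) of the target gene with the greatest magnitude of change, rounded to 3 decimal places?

38.055

WNT11: ΔΔCt = (14.34−20.87) − (19.98−21.26) = -6.53 − (-1.28) = -5.25; fold change = 2^5.25 = 38.055
RUNX3: ΔΔCt = (22.75−20.87) − (27.43−21.26) = 1.88 − 6.17 = -4.29; fold change = 2^4.29 = 19.562
PAX12: ΔΔCt = (32.74−20.87) − (28.41−21.26) = 11.87 − 7.15 = 4.72; fold change = 2^-4.72 = 0.038
WNT11 has the largest |ΔΔCt| = 5.25.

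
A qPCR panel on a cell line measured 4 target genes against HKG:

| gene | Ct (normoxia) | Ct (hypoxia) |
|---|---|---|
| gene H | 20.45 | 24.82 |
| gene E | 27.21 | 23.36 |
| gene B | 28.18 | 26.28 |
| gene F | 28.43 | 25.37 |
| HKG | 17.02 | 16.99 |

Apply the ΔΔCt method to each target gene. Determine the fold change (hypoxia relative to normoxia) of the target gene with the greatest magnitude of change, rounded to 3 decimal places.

0.047

gene H: ΔΔCt = (24.82−16.99) − (20.45−17.02) = 7.83 − 3.43 = 4.40; fold change = 2^-4.40 = 0.047
gene E: ΔΔCt = (23.36−16.99) − (27.21−17.02) = 6.37 − 10.19 = -3.82; fold change = 2^3.82 = 14.123
gene B: ΔΔCt = (26.28−16.99) − (28.18−17.02) = 9.29 − 11.16 = -1.87; fold change = 2^1.87 = 3.655
gene F: ΔΔCt = (25.37−16.99) − (28.43−17.02) = 8.38 − 11.41 = -3.03; fold change = 2^3.03 = 8.168
gene H has the largest |ΔΔCt| = 4.40.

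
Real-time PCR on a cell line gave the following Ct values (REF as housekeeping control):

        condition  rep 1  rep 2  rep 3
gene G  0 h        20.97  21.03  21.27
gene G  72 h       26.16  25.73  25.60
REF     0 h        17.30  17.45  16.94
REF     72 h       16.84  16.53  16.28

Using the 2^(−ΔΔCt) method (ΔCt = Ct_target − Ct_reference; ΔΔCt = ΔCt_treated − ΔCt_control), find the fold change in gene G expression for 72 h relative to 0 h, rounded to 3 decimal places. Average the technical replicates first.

Mean Ct: gene G 0 h 21.090; gene G 72 h 25.830; REF 0 h 17.230; REF 72 h 16.550
ΔCt(0 h) = 21.090 − 17.230 = 3.860
ΔCt(72 h) = 25.830 − 16.550 = 9.280
ΔΔCt = 9.280 − 3.860 = 5.420
Fold change = 2^(−5.420) = 0.0234

0.023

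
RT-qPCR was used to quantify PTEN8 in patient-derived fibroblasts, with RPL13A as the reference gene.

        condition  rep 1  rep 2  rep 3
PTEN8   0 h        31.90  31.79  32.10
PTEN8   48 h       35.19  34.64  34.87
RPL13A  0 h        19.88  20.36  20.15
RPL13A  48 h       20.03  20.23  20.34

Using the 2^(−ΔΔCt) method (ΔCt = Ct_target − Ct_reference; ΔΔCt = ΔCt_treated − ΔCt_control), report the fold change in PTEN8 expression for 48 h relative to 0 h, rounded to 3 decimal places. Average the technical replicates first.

Mean Ct: PTEN8 0 h 31.930; PTEN8 48 h 34.900; RPL13A 0 h 20.130; RPL13A 48 h 20.200
ΔCt(0 h) = 31.930 − 20.130 = 11.800
ΔCt(48 h) = 34.900 − 20.200 = 14.700
ΔΔCt = 14.700 − 11.800 = 2.900
Fold change = 2^(−2.900) = 0.1340

0.134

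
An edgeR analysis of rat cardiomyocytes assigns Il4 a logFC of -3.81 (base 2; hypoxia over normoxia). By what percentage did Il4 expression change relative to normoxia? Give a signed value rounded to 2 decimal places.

-92.87%

Fold change = 2^(-3.81) = 0.0713
Percent change = (FC − 1) × 100% = (0.0713 − 1) × 100 = -92.87%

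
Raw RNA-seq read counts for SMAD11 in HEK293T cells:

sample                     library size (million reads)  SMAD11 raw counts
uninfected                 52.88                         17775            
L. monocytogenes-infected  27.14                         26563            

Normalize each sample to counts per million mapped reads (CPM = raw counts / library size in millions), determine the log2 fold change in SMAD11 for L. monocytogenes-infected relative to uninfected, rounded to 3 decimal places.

CPM(uninfected) = 17775 / 52.88 = 336.1384
CPM(L. monocytogenes-infected) = 26563 / 27.14 = 978.7399
Fold change = 978.7399 / 336.1384 = 2.91172
log2(2.91172) = 1.5419

1.542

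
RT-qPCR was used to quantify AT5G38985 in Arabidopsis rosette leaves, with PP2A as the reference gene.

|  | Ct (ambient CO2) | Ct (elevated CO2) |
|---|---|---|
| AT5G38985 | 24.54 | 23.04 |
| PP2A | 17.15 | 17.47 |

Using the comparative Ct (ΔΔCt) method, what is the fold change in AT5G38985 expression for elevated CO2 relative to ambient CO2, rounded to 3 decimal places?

ΔCt(ambient CO2) = 24.540 − 17.150 = 7.390
ΔCt(elevated CO2) = 23.040 − 17.470 = 5.570
ΔΔCt = 5.570 − 7.390 = -1.820
Fold change = 2^(−(-1.820)) = 2^1.820 = 3.5308

3.531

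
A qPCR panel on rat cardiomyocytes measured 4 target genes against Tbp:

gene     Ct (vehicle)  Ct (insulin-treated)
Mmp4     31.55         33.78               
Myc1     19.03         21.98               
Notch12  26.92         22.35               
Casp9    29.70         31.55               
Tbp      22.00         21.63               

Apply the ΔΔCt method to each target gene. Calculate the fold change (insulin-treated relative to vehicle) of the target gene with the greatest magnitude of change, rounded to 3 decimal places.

18.379

Mmp4: ΔΔCt = (33.78−21.63) − (31.55−22.00) = 12.15 − 9.55 = 2.60; fold change = 2^-2.60 = 0.165
Myc1: ΔΔCt = (21.98−21.63) − (19.03−22.00) = 0.35 − (-2.97) = 3.32; fold change = 2^-3.32 = 0.100
Notch12: ΔΔCt = (22.35−21.63) − (26.92−22.00) = 0.72 − 4.92 = -4.20; fold change = 2^4.20 = 18.379
Casp9: ΔΔCt = (31.55−21.63) − (29.70−22.00) = 9.92 − 7.70 = 2.22; fold change = 2^-2.22 = 0.215
Notch12 has the largest |ΔΔCt| = 4.20.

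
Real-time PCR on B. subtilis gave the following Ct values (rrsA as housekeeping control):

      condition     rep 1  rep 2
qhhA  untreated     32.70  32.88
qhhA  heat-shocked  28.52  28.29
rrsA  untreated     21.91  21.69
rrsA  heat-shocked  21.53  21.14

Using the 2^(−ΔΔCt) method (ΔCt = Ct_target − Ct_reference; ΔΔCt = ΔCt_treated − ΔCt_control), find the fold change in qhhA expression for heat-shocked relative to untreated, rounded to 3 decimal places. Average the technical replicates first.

15.137

Mean Ct: qhhA untreated 32.790; qhhA heat-shocked 28.405; rrsA untreated 21.800; rrsA heat-shocked 21.335
ΔCt(untreated) = 32.790 − 21.800 = 10.990
ΔCt(heat-shocked) = 28.405 − 21.335 = 7.070
ΔΔCt = 7.070 − 10.990 = -3.920
Fold change = 2^(−(-3.920)) = 2^3.920 = 15.1369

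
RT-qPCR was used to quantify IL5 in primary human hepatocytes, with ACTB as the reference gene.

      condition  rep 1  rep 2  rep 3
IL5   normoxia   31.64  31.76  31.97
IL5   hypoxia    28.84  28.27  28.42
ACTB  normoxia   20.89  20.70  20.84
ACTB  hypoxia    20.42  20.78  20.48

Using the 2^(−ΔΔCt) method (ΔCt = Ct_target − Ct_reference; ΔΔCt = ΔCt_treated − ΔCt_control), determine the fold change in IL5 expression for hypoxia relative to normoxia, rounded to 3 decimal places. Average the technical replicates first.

Mean Ct: IL5 normoxia 31.790; IL5 hypoxia 28.510; ACTB normoxia 20.810; ACTB hypoxia 20.560
ΔCt(normoxia) = 31.790 − 20.810 = 10.980
ΔCt(hypoxia) = 28.510 − 20.560 = 7.950
ΔΔCt = 7.950 − 10.980 = -3.030
Fold change = 2^(−(-3.030)) = 2^3.030 = 8.1681

8.168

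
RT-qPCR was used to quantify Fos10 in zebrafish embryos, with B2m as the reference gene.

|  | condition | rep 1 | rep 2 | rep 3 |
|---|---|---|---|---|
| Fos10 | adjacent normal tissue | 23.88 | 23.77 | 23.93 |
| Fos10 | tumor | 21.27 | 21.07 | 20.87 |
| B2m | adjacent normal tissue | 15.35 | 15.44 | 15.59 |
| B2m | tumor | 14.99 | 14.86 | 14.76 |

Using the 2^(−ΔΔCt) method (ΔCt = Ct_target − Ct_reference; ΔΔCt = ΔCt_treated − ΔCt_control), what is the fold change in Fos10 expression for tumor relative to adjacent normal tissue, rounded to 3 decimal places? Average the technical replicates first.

4.595

Mean Ct: Fos10 adjacent normal tissue 23.860; Fos10 tumor 21.070; B2m adjacent normal tissue 15.460; B2m tumor 14.870
ΔCt(adjacent normal tissue) = 23.860 − 15.460 = 8.400
ΔCt(tumor) = 21.070 − 14.870 = 6.200
ΔΔCt = 6.200 − 8.400 = -2.200
Fold change = 2^(−(-2.200)) = 2^2.200 = 4.5948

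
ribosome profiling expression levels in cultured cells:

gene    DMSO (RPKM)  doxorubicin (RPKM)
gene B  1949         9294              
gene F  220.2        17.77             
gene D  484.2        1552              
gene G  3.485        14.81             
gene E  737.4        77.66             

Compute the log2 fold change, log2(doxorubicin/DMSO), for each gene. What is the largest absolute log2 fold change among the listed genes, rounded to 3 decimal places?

3.631

log2(9294/1949) = 2.254  (gene B)
log2(17.77/220.2) = -3.631  (gene F)
log2(1552/484.2) = 1.680  (gene D)
log2(14.81/3.485) = 2.087  (gene G)
log2(77.66/737.4) = -3.247  (gene E)
The largest magnitude belongs to gene F.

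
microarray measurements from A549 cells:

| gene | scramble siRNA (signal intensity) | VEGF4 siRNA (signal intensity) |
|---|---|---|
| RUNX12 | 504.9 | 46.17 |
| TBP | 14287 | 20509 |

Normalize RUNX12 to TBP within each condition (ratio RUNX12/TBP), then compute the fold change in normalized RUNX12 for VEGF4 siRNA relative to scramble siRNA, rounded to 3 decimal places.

0.064

RUNX12/TBP (scramble siRNA) = 504.9 / 14287 = 0.03534
RUNX12/TBP (VEGF4 siRNA) = 46.17 / 20509 = 0.0022512
Fold change = 0.0022512 / 0.03534 = 0.0637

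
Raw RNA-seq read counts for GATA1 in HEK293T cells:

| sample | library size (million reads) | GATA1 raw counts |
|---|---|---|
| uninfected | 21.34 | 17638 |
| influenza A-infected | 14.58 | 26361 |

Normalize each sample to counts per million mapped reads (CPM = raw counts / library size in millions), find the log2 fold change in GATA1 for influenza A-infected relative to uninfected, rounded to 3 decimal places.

CPM(uninfected) = 17638 / 21.34 = 826.5230
CPM(influenza A-infected) = 26361 / 14.58 = 1808.0247
Fold change = 1808.0247 / 826.5230 = 2.18751
log2(2.18751) = 1.1293

1.129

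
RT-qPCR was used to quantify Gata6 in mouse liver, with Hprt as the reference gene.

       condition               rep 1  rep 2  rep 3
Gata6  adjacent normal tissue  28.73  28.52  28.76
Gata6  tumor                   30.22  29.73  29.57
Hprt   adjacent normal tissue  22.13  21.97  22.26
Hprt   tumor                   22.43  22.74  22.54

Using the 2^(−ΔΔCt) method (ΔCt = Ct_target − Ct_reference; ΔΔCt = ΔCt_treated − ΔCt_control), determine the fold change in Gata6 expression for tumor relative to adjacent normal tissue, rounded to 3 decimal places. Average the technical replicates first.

0.607

Mean Ct: Gata6 adjacent normal tissue 28.670; Gata6 tumor 29.840; Hprt adjacent normal tissue 22.120; Hprt tumor 22.570
ΔCt(adjacent normal tissue) = 28.670 − 22.120 = 6.550
ΔCt(tumor) = 29.840 − 22.570 = 7.270
ΔΔCt = 7.270 − 6.550 = 0.720
Fold change = 2^(−0.720) = 0.6071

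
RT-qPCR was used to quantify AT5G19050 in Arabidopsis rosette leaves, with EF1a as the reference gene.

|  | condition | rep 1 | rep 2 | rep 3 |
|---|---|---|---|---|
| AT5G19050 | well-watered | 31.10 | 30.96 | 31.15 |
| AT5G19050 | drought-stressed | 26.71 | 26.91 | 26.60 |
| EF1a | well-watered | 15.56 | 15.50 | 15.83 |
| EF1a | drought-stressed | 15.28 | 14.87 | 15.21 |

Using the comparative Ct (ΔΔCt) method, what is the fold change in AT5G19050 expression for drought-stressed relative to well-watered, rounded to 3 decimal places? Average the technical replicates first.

Mean Ct: AT5G19050 well-watered 31.070; AT5G19050 drought-stressed 26.740; EF1a well-watered 15.630; EF1a drought-stressed 15.120
ΔCt(well-watered) = 31.070 − 15.630 = 15.440
ΔCt(drought-stressed) = 26.740 − 15.120 = 11.620
ΔΔCt = 11.620 − 15.440 = -3.820
Fold change = 2^(−(-3.820)) = 2^3.820 = 14.1232

14.123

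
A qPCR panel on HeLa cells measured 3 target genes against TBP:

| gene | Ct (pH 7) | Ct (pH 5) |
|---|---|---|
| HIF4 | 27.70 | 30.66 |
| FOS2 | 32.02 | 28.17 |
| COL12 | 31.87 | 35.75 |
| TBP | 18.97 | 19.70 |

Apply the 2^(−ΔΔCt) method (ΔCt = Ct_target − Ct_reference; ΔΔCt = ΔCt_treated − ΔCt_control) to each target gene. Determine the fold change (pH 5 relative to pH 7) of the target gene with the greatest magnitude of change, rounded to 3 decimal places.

HIF4: ΔΔCt = (30.66−19.70) − (27.70−18.97) = 10.96 − 8.73 = 2.23; fold change = 2^-2.23 = 0.213
FOS2: ΔΔCt = (28.17−19.70) − (32.02−18.97) = 8.47 − 13.05 = -4.58; fold change = 2^4.58 = 23.918
COL12: ΔΔCt = (35.75−19.70) − (31.87−18.97) = 16.05 − 12.90 = 3.15; fold change = 2^-3.15 = 0.113
FOS2 has the largest |ΔΔCt| = 4.58.

23.918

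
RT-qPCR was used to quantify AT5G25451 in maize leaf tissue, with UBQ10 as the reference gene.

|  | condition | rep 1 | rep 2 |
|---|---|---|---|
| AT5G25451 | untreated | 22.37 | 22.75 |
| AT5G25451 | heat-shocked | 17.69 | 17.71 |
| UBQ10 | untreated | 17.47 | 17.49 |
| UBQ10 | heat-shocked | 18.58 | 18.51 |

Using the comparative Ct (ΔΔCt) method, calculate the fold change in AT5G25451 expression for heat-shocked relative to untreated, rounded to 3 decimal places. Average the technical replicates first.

60.758

Mean Ct: AT5G25451 untreated 22.560; AT5G25451 heat-shocked 17.700; UBQ10 untreated 17.480; UBQ10 heat-shocked 18.545
ΔCt(untreated) = 22.560 − 17.480 = 5.080
ΔCt(heat-shocked) = 17.700 − 18.545 = -0.845
ΔΔCt = -0.845 − 5.080 = -5.925
Fold change = 2^(−(-5.925)) = 2^5.925 = 60.7579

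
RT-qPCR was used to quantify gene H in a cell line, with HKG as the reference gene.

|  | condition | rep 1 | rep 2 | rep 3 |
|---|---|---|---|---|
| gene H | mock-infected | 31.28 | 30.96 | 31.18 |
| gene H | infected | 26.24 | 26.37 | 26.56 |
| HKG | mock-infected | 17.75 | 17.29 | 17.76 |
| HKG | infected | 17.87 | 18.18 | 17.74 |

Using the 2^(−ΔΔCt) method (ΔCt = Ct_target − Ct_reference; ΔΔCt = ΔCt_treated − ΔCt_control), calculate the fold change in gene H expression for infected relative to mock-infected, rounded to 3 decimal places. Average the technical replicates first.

Mean Ct: gene H mock-infected 31.140; gene H infected 26.390; HKG mock-infected 17.600; HKG infected 17.930
ΔCt(mock-infected) = 31.140 − 17.600 = 13.540
ΔCt(infected) = 26.390 − 17.930 = 8.460
ΔΔCt = 8.460 − 13.540 = -5.080
Fold change = 2^(−(-5.080)) = 2^5.080 = 33.8246

33.825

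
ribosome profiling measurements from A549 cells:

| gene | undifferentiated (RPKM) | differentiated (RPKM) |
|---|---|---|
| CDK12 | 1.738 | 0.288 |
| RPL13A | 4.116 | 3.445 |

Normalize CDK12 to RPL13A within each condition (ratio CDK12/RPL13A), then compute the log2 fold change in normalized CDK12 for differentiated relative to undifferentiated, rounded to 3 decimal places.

CDK12/RPL13A (undifferentiated) = 1.738 / 4.116 = 0.42225
CDK12/RPL13A (differentiated) = 0.288 / 3.445 = 0.083599
Fold change = 0.083599 / 0.42225 = 0.1980
log2(0.1980) = -2.3365

-2.337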